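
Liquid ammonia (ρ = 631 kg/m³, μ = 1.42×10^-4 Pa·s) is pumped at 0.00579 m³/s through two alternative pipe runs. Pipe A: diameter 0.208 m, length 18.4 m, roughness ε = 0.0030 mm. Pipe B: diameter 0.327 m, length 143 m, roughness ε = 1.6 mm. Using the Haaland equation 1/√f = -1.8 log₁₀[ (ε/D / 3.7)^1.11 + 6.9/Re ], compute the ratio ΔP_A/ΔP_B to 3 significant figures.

ΔP_A/ΔP_B ≈ 0.649

Pipe A: V = Q/A = 0.00579/0.03398 = 0.1704 m/s; Re = 1.575e+05; ε/D = 1.44e-05; Haaland → f = 0.01632; ΔP_A = f(L/D)(ρV²/2) = 13.23 Pa.
Pipe B: V = Q/A = 0.00579/0.08398 = 0.06894 m/s; Re = 1.002e+05; ε/D = 0.00489; Haaland → f = 0.03109; ΔP_B = f(L/D)(ρV²/2) = 20.39 Pa.
ΔP_A/ΔP_B = 13.23/20.39 = 0.649.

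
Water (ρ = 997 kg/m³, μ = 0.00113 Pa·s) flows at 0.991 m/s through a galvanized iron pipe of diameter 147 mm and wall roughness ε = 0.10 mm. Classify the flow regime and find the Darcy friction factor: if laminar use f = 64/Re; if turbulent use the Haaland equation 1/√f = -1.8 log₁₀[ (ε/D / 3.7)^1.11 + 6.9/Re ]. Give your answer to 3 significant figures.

f ≈ 0.0203

Re = ρVD/μ = 997·0.991·0.147/0.00113 = 1.285e+05.
Re > 4000 → turbulent. ε/D = 0.0001/0.147 = 0.00068; Haaland: 1/√f = -1.8 log₁₀[7.14e-05 + 5.37e-05] = 7.025, so f = 0.02026.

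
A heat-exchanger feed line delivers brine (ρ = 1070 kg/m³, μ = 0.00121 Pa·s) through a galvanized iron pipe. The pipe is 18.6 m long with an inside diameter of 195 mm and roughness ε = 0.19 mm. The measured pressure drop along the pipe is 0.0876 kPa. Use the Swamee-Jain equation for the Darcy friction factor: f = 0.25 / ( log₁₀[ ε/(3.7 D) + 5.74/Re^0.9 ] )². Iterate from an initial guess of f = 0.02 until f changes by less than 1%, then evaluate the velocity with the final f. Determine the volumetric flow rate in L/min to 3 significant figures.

Rearranging Darcy-Weisbach: V = √(2·ΔP·D/(f·L·ρ)). With ε/D = 0.00019/0.195 = 0.000974, iterate starting from f = 0.02:
  f = 0.02 → V = √(2·87.6·0.195/(0.02·18.6·1070)) = 0.293 m/s; Re = ρVD/μ = 5.052e+04; f → 0.02407
  f = 0.02407 → V = 0.267 m/s; Re = 4.605e+04; f → 0.02438
  f = 0.02438 → V = 0.2653 m/s; Re = 4.575e+04; f → 0.02441
Converged (Δf/f < 1%). With the final f = 0.02441: V = √(2·87.6·0.195/(0.02441·18.6·1070)) = 0.2652 m/s.
Q = V·A = 0.2652·(π/4·0.195²) = 0.00792 m³/s = 475 L/min.

Q ≈ 475 L/min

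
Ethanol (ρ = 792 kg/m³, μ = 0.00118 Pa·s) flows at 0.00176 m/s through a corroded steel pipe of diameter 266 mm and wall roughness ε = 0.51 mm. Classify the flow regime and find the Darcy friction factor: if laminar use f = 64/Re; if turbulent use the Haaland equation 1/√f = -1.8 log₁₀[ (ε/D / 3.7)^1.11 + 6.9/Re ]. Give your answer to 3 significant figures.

Re = ρVD/μ = 792·0.00176·0.266/0.00118 = 314.2.
Re < 2300 → laminar, so f = 64/Re = 0.2037 (roughness is irrelevant in laminar flow).

f ≈ 0.204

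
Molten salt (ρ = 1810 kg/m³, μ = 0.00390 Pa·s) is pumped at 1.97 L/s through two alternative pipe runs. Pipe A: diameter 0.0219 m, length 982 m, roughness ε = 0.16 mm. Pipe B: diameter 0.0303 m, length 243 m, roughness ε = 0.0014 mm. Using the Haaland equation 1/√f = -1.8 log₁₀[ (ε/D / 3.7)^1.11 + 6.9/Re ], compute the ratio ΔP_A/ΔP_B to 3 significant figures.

ΔP_A/ΔP_B ≈ 32.9

Pipe A: V = Q/A = 0.00197/0.0003767 = 5.23 m/s; Re = 5.316e+04; ε/D = 0.00731; Haaland → f = 0.0355; ΔP_A = f(L/D)(ρV²/2) = 3.94e+07 Pa.
Pipe B: V = Q/A = 0.00197/0.0007211 = 2.732 m/s; Re = 3.842e+04; ε/D = 4.62e-05; Haaland → f = 0.0221; ΔP_B = f(L/D)(ρV²/2) = 1.197e+06 Pa.
ΔP_A/ΔP_B = 3.94e+07/1.197e+06 = 32.9.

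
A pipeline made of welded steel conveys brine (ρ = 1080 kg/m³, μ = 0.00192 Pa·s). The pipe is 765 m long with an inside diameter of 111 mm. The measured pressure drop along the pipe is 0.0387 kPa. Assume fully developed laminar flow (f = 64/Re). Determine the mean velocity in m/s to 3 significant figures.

For laminar flow, f = 64/Re with Re = ρVD/μ, so Darcy-Weisbach reduces to ΔP = 32μLV/D². Solving for V: V = ΔP·D²/(32μL) = 38.7·(0.111)²/(32·0.00192·765) = 0.01014 m/s.
Check: Re = ρVD/μ = 1080·0.01014·0.111/0.00192 = 633.4 < 2300, so the laminar assumption holds.

V ≈ 0.0101 m/s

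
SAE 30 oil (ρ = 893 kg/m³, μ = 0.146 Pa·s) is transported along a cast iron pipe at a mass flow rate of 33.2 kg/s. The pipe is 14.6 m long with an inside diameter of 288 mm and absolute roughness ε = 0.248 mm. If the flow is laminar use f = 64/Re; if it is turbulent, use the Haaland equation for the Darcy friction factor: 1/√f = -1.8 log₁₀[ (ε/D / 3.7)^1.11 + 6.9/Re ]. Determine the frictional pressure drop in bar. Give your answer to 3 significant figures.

ΔP ≈ 0.00469 bar

A = πD²/4 = π(0.288)²/4 = 0.06514 m²; mean velocity V = ṁ/(ρA) = 33.2/(893 · 0.06514) = 0.5707 m/s.
Reynolds number Re = ρVD/μ = 893 · 0.5707 · 0.288 / 0.146 = 1005.
Re < 2300 → laminar flow, so f = 64/Re = 64/1005 = 0.06366 (the turbulent correlation is not needed).
Darcy-Weisbach: ΔP = f(L/D)(ρV²/2) = 0.06366·(14.6/0.288)·(893·0.5707²/2) = 0.06366·50.69·145.4 = 469.3 Pa.
ΔP = 469.3 Pa = 0.00469 bar.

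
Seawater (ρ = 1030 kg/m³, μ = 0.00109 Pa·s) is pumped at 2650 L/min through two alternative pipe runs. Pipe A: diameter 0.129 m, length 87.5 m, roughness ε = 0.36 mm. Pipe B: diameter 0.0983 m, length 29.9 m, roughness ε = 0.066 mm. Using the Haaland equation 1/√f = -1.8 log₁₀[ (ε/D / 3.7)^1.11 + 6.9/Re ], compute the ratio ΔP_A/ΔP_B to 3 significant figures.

ΔP_A/ΔP_B ≈ 1.05

Pipe A: V = Q/A = 0.04417/0.01307 = 3.379 m/s; Re = 4.119e+05; ε/D = 0.00279; Haaland → f = 0.026; ΔP_A = f(L/D)(ρV²/2) = 1.037e+05 Pa.
Pipe B: V = Q/A = 0.04417/0.007589 = 5.82 m/s; Re = 5.406e+05; ε/D = 0.000671; Haaland → f = 0.01854; ΔP_B = f(L/D)(ρV²/2) = 9.835e+04 Pa.
ΔP_A/ΔP_B = 1.037e+05/9.835e+04 = 1.05.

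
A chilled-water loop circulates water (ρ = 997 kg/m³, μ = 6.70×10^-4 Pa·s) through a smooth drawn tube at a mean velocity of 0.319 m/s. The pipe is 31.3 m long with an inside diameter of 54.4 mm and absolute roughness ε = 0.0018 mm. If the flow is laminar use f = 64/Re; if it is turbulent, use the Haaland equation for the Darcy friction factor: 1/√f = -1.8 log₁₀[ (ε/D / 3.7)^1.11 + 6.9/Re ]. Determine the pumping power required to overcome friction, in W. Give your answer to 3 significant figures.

P ≈ 0.524 W

Reynolds number Re = ρVD/μ = 997 · 0.319 · 0.0544 / 0.00067 = 2.582e+04.
Re > 4000 → turbulent. Relative roughness ε/D = 1.8e-06/0.0544 = 3.31e-05. Haaland: 1/√f = -1.8 log₁₀[(3.31e-05/3.7)^1.11 + 6.9/2.582e+04] = -1.8 log₁₀[2.49e-06 + 0.000267] = 6.424, so f = 0.02423.
Darcy-Weisbach: ΔP = f(L/D)(ρV²/2) = 0.02423·(31.3/0.0544)·(997·0.319²/2) = 0.02423·575.4·50.73 = 707.2 Pa.
Q = V·A = 0.319·0.002324 = 0.0007414 m³/s.
Pumping power P = QΔP = 0.0007414·707.2 = 0.5243 W = 0.524 W.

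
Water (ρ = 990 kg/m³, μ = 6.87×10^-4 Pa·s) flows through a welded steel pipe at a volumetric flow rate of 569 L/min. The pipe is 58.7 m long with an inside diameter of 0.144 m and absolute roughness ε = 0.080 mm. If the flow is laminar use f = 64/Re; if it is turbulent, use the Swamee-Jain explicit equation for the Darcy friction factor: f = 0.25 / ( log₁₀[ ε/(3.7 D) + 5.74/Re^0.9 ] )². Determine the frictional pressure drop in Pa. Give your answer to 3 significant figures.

ΔP ≈ 1380 Pa

Q = 569 L/min = 569/60000 = 0.009483 m³/s.
Cross-sectional area A = πD²/4 = π(0.144)²/4 = 0.01629 m²; mean velocity V = Q/A = 0.009483/0.01629 = 0.5823 m/s.
Reynolds number Re = ρVD/μ = 990 · 0.5823 · 0.144 / 0.000687 = 1.208e+05.
Re > 4000 → turbulent. Relative roughness ε/D = 8e-05/0.144 = 0.000556. Swamee-Jain: f = 0.25/(log₁₀[0.000556/3.7 + 5.74/1.208e+05^0.9])² = 0.25/(log₁₀[0.00015 + 0.000153])² = 0.25/(-3.518)² = 0.0202.
Darcy-Weisbach: ΔP = f(L/D)(ρV²/2) = 0.0202·(58.7/0.144)·(990·0.5823²/2) = 0.0202·407.6·167.8 = 1382 Pa.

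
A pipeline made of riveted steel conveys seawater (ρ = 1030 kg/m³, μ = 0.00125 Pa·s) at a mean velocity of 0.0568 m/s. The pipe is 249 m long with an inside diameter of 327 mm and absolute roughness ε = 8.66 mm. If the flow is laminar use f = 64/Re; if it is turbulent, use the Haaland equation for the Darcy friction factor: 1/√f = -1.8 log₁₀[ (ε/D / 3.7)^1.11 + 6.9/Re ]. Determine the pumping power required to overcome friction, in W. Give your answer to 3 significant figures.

Reynolds number Re = ρVD/μ = 1030 · 0.0568 · 0.327 / 0.00125 = 1.53e+04.
Re > 4000 → turbulent. Relative roughness ε/D = 0.00866/0.327 = 0.0265. Haaland: 1/√f = -1.8 log₁₀[(0.0265/3.7)^1.11 + 6.9/1.53e+04] = -1.8 log₁₀[0.00416 + 0.000451] = 4.206, so f = 0.05654.
Darcy-Weisbach: ΔP = f(L/D)(ρV²/2) = 0.05654·(249/0.327)·(1030·0.0568²/2) = 0.05654·761.5·1.662 = 71.53 Pa.
Q = V·A = 0.0568·0.08398 = 0.00477 m³/s.
Pumping power P = QΔP = 0.00477·71.53 = 0.3412 W = 0.341 W.

P ≈ 0.341 W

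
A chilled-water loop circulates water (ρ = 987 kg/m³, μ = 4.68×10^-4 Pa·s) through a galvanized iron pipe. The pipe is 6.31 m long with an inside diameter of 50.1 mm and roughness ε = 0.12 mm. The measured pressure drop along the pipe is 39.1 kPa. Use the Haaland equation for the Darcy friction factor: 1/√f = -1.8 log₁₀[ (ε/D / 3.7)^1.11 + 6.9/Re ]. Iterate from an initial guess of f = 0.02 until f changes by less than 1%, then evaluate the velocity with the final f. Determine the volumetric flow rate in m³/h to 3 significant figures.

Rearranging Darcy-Weisbach: V = √(2·ΔP·D/(f·L·ρ)). With ε/D = 0.00012/0.0501 = 0.0024, iterate starting from f = 0.02:
  f = 0.02 → V = √(2·3.91e+04·0.0501/(0.02·6.31·987)) = 5.608 m/s; Re = ρVD/μ = 5.926e+05; f → 0.02488
  f = 0.02488 → V = 5.029 m/s; Re = 5.313e+05; f → 0.0249
Converged (Δf/f < 1%). With the final f = 0.0249: V = √(2·3.91e+04·0.0501/(0.0249·6.31·987)) = 5.026 m/s.
Q = V·A = 5.026·(π/4·0.0501²) = 0.009908 m³/s = 35.7 m³/h.

Q ≈ 35.7 m³/h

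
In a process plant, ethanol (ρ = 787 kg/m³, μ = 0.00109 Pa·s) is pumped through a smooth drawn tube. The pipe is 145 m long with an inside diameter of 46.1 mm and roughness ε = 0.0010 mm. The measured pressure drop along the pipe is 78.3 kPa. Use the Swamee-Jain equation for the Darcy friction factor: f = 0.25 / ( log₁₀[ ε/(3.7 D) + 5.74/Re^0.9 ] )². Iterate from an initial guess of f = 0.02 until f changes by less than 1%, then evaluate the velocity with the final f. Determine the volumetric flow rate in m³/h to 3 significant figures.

Q ≈ 10.7 m³/h

Rearranging Darcy-Weisbach: V = √(2·ΔP·D/(f·L·ρ)). With ε/D = 1e-06/0.0461 = 2.17e-05, iterate starting from f = 0.02:
  f = 0.02 → V = √(2·7.83e+04·0.0461/(0.02·145·787)) = 1.779 m/s; Re = ρVD/μ = 5.92e+04; f → 0.02009
Converged (Δf/f < 1%). With the final f = 0.02009: V = √(2·7.83e+04·0.0461/(0.02009·145·787)) = 1.774 m/s.
Q = V·A = 1.774·(π/4·0.0461²) = 0.002962 m³/s = 10.7 m³/h.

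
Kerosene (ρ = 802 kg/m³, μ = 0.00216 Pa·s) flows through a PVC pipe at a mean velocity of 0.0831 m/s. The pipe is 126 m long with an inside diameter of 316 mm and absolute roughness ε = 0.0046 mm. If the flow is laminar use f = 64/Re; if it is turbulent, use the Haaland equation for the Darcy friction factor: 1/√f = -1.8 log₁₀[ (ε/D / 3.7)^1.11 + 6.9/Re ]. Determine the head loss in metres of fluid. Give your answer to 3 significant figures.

h_f ≈ 0.00437 m

Reynolds number Re = ρVD/μ = 802 · 0.0831 · 0.316 / 0.00216 = 9750.
Re > 4000 → turbulent. Relative roughness ε/D = 4.6e-06/0.316 = 1.46e-05. Haaland: 1/√f = -1.8 log₁₀[(1.46e-05/3.7)^1.11 + 6.9/9750] = -1.8 log₁₀[1e-06 + 0.000708] = 5.669, so f = 0.03111.
Darcy-Weisbach: ΔP = f(L/D)(ρV²/2) = 0.03111·(126/0.316)·(802·0.0831²/2) = 0.03111·398.7·2.769 = 34.35 Pa.
Head loss h_f = ΔP/(ρg) = 34.35/(802·9.81) = 0.00437 m.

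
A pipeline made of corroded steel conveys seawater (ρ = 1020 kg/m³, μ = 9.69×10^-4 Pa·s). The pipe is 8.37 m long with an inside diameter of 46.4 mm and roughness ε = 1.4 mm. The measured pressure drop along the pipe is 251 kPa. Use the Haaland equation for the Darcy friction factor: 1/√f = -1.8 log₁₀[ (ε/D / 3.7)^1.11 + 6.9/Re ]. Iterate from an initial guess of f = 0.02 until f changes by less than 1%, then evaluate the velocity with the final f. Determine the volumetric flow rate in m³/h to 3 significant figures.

Rearranging Darcy-Weisbach: V = √(2·ΔP·D/(f·L·ρ)). With ε/D = 0.0014/0.0464 = 0.0302, iterate starting from f = 0.02:
  f = 0.02 → V = √(2·2.51e+05·0.0464/(0.02·8.37·1020)) = 11.68 m/s; Re = ρVD/μ = 5.705e+05; f → 0.05748
  f = 0.05748 → V = 6.89 m/s; Re = 3.365e+05; f → 0.05752
Converged (Δf/f < 1%). With the final f = 0.05752: V = √(2·2.51e+05·0.0464/(0.05752·8.37·1020)) = 6.887 m/s.
Q = V·A = 6.887·(π/4·0.0464²) = 0.01165 m³/s = 41.9 m³/h.

Q ≈ 41.9 m³/h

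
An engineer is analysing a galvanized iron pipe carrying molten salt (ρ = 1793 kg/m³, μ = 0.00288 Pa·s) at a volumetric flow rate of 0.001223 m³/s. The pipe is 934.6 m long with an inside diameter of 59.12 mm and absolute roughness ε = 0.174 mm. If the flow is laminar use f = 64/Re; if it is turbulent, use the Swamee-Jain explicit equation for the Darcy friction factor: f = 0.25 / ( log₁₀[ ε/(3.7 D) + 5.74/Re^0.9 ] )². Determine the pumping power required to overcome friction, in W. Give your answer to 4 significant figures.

P ≈ 112.5 W

Cross-sectional area A = πD²/4 = π(0.05912)²/4 = 0.002745 m²; mean velocity V = Q/A = 0.001223/0.002745 = 0.4455 m/s.
Reynolds number Re = ρVD/μ = 1793 · 0.4455 · 0.05912 / 0.00288 = 1.64e+04.
Re > 4000 → turbulent. Relative roughness ε/D = 0.000174/0.05912 = 0.00294. Swamee-Jain: f = 0.25/(log₁₀[0.00294/3.7 + 5.74/1.64e+04^0.9])² = 0.25/(log₁₀[0.000795 + 0.000924])² = 0.25/(-2.765)² = 0.03271.
Darcy-Weisbach: ΔP = f(L/D)(ρV²/2) = 0.03271·(934.6/0.05912)·(1793·0.4455²/2) = 0.03271·1.581e+04·177.9 = 9.201e+04 Pa.
Pumping power P = QΔP = 0.001223·9.201e+04 = 112.53 W = 112.5 W.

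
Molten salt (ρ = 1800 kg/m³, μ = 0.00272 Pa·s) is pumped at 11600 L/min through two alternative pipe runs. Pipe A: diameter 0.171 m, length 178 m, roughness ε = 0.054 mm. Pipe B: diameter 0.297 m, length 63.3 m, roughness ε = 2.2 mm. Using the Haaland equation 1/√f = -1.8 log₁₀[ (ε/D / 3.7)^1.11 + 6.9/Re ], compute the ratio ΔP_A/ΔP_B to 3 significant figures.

Pipe A: V = Q/A = 0.1933/0.02297 = 8.418 m/s; Re = 9.526e+05; ε/D = 0.000316; Haaland → f = 0.01577; ΔP_A = f(L/D)(ρV²/2) = 1.047e+06 Pa.
Pipe B: V = Q/A = 0.1933/0.06928 = 2.791 m/s; Re = 5.485e+05; ε/D = 0.00741; Haaland → f = 0.03452; ΔP_B = f(L/D)(ρV²/2) = 5.157e+04 Pa.
ΔP_A/ΔP_B = 1.047e+06/5.157e+04 = 20.3.

ΔP_A/ΔP_B ≈ 20.3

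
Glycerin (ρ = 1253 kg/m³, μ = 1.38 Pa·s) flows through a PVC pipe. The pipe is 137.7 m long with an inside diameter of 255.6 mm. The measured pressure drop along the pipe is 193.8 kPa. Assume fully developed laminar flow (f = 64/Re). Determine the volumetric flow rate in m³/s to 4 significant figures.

Q ≈ 0.1068 m³/s

For laminar flow, f = 64/Re with Re = ρVD/μ, so Darcy-Weisbach reduces to ΔP = 32μLV/D². Solving for V: V = ΔP·D²/(32μL) = 1.938e+05·(0.2556)²/(32·1.38·137.7) = 2.082 m/s.
Check: Re = ρVD/μ = 1253·2.082·0.2556/1.38 = 483.2 < 2300, so the laminar assumption holds.
Q = V·A = 2.082·(π/4·0.2556²) = 0.1068 m³/s = 0.1068 m³/s.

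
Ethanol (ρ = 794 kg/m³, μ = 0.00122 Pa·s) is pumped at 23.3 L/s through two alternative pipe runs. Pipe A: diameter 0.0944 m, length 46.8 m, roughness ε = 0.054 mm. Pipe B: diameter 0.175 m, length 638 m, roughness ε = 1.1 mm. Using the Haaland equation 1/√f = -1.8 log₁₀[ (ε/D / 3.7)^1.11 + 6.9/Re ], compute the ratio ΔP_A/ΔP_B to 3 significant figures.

Pipe A: V = Q/A = 0.0233/0.006999 = 3.329 m/s; Re = 2.045e+05; ε/D = 0.000572; Haaland → f = 0.01897; ΔP_A = f(L/D)(ρV²/2) = 4.139e+04 Pa.
Pipe B: V = Q/A = 0.0233/0.02405 = 0.9687 m/s; Re = 1.103e+05; ε/D = 0.00629; Haaland → f = 0.03332; ΔP_B = f(L/D)(ρV²/2) = 4.526e+04 Pa.
ΔP_A/ΔP_B = 4.139e+04/4.526e+04 = 0.914.

ΔP_A/ΔP_B ≈ 0.914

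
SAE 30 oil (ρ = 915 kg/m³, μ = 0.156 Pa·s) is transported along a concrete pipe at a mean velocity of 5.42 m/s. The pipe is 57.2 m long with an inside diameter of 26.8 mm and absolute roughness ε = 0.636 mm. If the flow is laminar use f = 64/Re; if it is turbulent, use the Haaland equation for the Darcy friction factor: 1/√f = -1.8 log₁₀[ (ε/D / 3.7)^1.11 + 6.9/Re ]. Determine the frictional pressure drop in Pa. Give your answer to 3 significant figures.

Reynolds number Re = ρVD/μ = 915 · 5.42 · 0.0268 / 0.156 = 852.
Re < 2300 → laminar flow, so f = 64/Re = 64/852 = 0.07512 (the turbulent correlation is not needed).
Darcy-Weisbach: ΔP = f(L/D)(ρV²/2) = 0.07512·(57.2/0.0268)·(915·5.42²/2) = 0.07512·2134·1.344e+04 = 2.155e+06 Pa.

ΔP ≈ 2.15×10^6 Pa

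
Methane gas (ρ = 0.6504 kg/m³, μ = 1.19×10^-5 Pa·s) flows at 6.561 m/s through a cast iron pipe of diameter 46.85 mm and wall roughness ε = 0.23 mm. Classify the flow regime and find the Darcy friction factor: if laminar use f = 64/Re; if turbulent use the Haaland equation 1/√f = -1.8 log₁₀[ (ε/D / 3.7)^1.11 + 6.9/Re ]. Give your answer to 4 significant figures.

Re = ρVD/μ = 0.6504·6.561·0.04685/1.19e-05 = 1.68e+04.
Re > 4000 → turbulent. ε/D = 0.00023/0.04685 = 0.00491; Haaland: 1/√f = -1.8 log₁₀[0.00064 + 0.000411] = 5.361, so f = 0.03479.

f ≈ 0.03479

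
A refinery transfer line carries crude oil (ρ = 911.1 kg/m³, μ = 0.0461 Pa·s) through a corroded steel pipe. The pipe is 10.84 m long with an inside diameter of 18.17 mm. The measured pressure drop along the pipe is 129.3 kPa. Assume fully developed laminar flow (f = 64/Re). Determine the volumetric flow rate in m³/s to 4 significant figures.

For laminar flow, f = 64/Re with Re = ρVD/μ, so Darcy-Weisbach reduces to ΔP = 32μLV/D². Solving for V: V = ΔP·D²/(32μL) = 1.293e+05·(0.01817)²/(32·0.0461·10.84) = 2.669 m/s.
Check: Re = ρVD/μ = 911.1·2.669·0.01817/0.0461 = 958.6 < 2300, so the laminar assumption holds.
Q = V·A = 2.669·(π/4·0.01817²) = 0.0006922 m³/s = 6.922×10^-4 m³/s.

Q ≈ 6.922×10^-4 m³/s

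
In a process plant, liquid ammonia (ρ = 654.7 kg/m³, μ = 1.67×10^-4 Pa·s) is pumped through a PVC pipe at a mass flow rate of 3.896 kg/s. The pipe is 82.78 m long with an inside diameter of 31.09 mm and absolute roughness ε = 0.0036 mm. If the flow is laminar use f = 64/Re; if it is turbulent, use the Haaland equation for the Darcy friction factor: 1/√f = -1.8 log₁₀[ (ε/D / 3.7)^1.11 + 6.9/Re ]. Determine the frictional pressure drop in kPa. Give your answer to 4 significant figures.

A = πD²/4 = π(0.03109)²/4 = 0.0007592 m²; mean velocity V = ṁ/(ρA) = 3.896/(654.7 · 0.0007592) = 7.839 m/s.
Reynolds number Re = ρVD/μ = 654.7 · 7.839 · 0.03109 / 0.000167 = 9.554e+05.
Re > 4000 → turbulent. Relative roughness ε/D = 3.6e-06/0.03109 = 0.000116. Haaland: 1/√f = -1.8 log₁₀[(0.000116/3.7)^1.11 + 6.9/9.554e+05] = -1.8 log₁₀[1e-05 + 7.22e-06] = 8.575, so f = 0.0136.
Darcy-Weisbach: ΔP = f(L/D)(ρV²/2) = 0.0136·(82.78/0.03109)·(654.7·7.839²/2) = 0.0136·2663·2.011e+04 = 7.283e+05 Pa.
ΔP = 7.283e+05 Pa = 728.3 kPa.

ΔP ≈ 728.3 kPa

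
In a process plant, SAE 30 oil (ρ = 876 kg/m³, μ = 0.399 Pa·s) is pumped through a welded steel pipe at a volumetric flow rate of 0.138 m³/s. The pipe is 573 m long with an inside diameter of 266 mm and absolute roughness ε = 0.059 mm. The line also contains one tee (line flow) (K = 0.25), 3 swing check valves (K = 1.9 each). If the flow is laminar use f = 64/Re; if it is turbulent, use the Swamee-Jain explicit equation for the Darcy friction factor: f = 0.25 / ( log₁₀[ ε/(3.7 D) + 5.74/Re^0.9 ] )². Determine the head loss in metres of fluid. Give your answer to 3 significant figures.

Cross-sectional area A = πD²/4 = π(0.266)²/4 = 0.05557 m²; mean velocity V = Q/A = 0.138/0.05557 = 2.483 m/s.
Reynolds number Re = ρVD/μ = 876 · 2.483 · 0.266 / 0.399 = 1450.
Re < 2300 → laminar flow, so f = 64/Re = 64/1450 = 0.04413 (the turbulent correlation is not needed).
Total minor-loss coefficient ΣK = 1·0.25 + 3·1.9 = 5.95.
ΔP = [f·L/D + ΣK]·(ρV²/2) = [0.04413·573/0.266 + 5.95]·(876·2.483²/2) = [95.06 + 5.95]·2701 = 2.728e+05 Pa.
Head loss h_f = ΔP/(ρg) = 2.728e+05/(876·9.81) = 31.7 m.

h_f ≈ 31.7 m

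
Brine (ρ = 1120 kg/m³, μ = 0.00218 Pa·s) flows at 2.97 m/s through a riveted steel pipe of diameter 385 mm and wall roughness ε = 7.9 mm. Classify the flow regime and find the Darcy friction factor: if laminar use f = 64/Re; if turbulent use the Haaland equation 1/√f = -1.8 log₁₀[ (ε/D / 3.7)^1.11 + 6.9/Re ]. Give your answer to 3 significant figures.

Re = ρVD/μ = 1120·2.97·0.385/0.00218 = 5.875e+05.
Re > 4000 → turbulent. ε/D = 0.0079/0.385 = 0.0205; Haaland: 1/√f = -1.8 log₁₀[0.00313 + 1.17e-05] = 4.505, so f = 0.04928.

f ≈ 0.0493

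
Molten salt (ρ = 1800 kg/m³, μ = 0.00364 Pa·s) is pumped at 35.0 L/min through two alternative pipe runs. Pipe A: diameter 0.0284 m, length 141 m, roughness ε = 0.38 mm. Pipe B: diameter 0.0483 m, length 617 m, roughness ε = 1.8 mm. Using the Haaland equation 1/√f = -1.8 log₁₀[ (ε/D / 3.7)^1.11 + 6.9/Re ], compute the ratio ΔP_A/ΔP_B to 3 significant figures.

Pipe A: V = Q/A = 0.0005833/0.0006335 = 0.9209 m/s; Re = 1.293e+04; ε/D = 0.0134; Haaland → f = 0.04547; ΔP_A = f(L/D)(ρV²/2) = 1.723e+05 Pa.
Pipe B: V = Q/A = 0.0005833/0.001832 = 0.3184 m/s; Re = 7604; ε/D = 0.0373; Haaland → f = 0.06639; ΔP_B = f(L/D)(ρV²/2) = 7.737e+04 Pa.
ΔP_A/ΔP_B = 1.723e+05/7.737e+04 = 2.23.

ΔP_A/ΔP_B ≈ 2.23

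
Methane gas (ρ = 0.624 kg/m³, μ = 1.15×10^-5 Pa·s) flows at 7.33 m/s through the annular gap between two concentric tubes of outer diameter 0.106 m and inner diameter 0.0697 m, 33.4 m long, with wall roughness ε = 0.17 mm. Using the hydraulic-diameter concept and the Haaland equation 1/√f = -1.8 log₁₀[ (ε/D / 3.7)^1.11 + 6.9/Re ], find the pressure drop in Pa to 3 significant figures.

Hydraulic diameter D_h = 4A/P = D_o - D_i = 0.106 - 0.0697 = 0.0363 m.
Re = ρVD_h/μ = 0.624·7.33·0.0363/1.15e-05 = 1.444e+04.
ε/D_h = 0.00017/0.0363 = 0.00468; Haaland gives 1/√f = -1.8 log₁₀[0.000608+0.000478] = 5.336, so f = 0.03512.
ΔP = f(L/D_h)(ρV²/2) = 0.03512·33.4/0.0363·16.76 = 541.7 Pa.

ΔP ≈ 542 Pa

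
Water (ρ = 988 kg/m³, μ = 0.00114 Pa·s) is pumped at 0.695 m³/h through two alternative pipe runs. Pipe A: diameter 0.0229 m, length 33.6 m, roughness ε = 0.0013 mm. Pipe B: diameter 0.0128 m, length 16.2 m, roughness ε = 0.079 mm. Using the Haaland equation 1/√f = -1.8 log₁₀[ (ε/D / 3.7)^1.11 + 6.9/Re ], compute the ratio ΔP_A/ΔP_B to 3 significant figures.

ΔP_A/ΔP_B ≈ 0.0978

Pipe A: V = Q/A = 0.0001931/0.0004119 = 0.4687 m/s; Re = 9303; ε/D = 5.68e-05; Haaland → f = 0.03156; ΔP_A = f(L/D)(ρV²/2) = 5026 Pa.
Pipe B: V = Q/A = 0.0001931/0.0001287 = 1.5 m/s; Re = 1.664e+04; ε/D = 0.00617; Haaland → f = 0.03653; ΔP_B = f(L/D)(ρV²/2) = 5.141e+04 Pa.
ΔP_A/ΔP_B = 5026/5.141e+04 = 0.0978.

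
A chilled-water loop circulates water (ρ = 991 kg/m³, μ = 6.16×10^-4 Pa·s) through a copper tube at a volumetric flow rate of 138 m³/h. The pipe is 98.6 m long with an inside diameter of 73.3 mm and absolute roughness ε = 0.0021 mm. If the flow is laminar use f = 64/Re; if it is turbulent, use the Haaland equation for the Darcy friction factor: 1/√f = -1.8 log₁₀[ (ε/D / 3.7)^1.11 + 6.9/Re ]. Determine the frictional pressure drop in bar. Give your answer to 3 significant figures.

ΔP ≈ 6.61 bar

Q = 138 m³/h = 138/3600 = 0.03833 m³/s.
Cross-sectional area A = πD²/4 = π(0.0733)²/4 = 0.00422 m²; mean velocity V = Q/A = 0.03833/0.00422 = 9.084 m/s.
Reynolds number Re = ρVD/μ = 991 · 9.084 · 0.0733 / 0.000616 = 1.071e+06.
Re > 4000 → turbulent. Relative roughness ε/D = 2.1e-06/0.0733 = 2.86e-05. Haaland: 1/√f = -1.8 log₁₀[(2.86e-05/3.7)^1.11 + 6.9/1.071e+06] = -1.8 log₁₀[2.12e-06 + 6.44e-06] = 9.121, so f = 0.01202.
Darcy-Weisbach: ΔP = f(L/D)(ρV²/2) = 0.01202·(98.6/0.0733)·(991·9.084²/2) = 0.01202·1345·4.089e+04 = 6.611e+05 Pa.
ΔP = 6.611e+05 Pa = 6.61 bar.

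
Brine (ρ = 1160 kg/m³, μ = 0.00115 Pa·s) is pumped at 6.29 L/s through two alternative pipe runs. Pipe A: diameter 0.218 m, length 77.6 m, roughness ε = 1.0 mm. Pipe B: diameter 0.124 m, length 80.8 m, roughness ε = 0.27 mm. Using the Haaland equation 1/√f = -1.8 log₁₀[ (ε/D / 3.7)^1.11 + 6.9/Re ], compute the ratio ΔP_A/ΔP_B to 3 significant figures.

Pipe A: V = Q/A = 0.00629/0.03733 = 0.1685 m/s; Re = 3.706e+04; ε/D = 0.00459; Haaland → f = 0.03195; ΔP_A = f(L/D)(ρV²/2) = 187.3 Pa.
Pipe B: V = Q/A = 0.00629/0.01208 = 0.5209 m/s; Re = 6.515e+04; ε/D = 0.00218; Haaland → f = 0.02613; ΔP_B = f(L/D)(ρV²/2) = 2679 Pa.
ΔP_A/ΔP_B = 187.3/2679 = 0.0699.

ΔP_A/ΔP_B ≈ 0.0699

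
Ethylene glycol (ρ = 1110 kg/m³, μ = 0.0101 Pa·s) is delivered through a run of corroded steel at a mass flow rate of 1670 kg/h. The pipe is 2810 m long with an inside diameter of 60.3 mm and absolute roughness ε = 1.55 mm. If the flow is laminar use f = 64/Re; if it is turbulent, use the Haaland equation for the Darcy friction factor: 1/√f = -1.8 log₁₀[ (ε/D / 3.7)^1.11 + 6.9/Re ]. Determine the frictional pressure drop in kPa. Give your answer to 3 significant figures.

ΔP ≈ 36.6 kPa

ṁ = 1670 kg/h = 1670/3600 = 0.4639 kg/s.
A = πD²/4 = π(0.0603)²/4 = 0.002856 m²; mean velocity V = ṁ/(ρA) = 0.4639/(1110 · 0.002856) = 0.1463 m/s.
Reynolds number Re = ρVD/μ = 1110 · 0.1463 · 0.0603 / 0.0101 = 969.8.
Re < 2300 → laminar flow, so f = 64/Re = 64/969.8 = 0.06599 (the turbulent correlation is not needed).
Darcy-Weisbach: ΔP = f(L/D)(ρV²/2) = 0.06599·(2810/0.0603)·(1110·0.1463²/2) = 0.06599·4.66e+04·11.89 = 3.655e+04 Pa.
ΔP = 3.655e+04 Pa = 36.6 kPa.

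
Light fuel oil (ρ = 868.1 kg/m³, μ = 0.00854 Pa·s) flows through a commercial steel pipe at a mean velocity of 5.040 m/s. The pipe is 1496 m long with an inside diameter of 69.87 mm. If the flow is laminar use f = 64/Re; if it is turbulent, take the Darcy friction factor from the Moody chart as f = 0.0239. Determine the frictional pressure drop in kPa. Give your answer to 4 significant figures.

ΔP ≈ 5642 kPa

Reynolds number Re = ρVD/μ = 868.1 · 5.04 · 0.06987 / 0.00854 = 3.58e+04.
Re > 4000 → turbulent; use the Moody-chart value f = 0.0239.
Darcy-Weisbach: ΔP = f(L/D)(ρV²/2) = 0.0239·(1496/0.06987)·(868.1·5.04²/2) = 0.0239·2.141e+04·1.103e+04 = 5.642e+06 Pa.
ΔP = 5.642e+06 Pa = 5642 kPa.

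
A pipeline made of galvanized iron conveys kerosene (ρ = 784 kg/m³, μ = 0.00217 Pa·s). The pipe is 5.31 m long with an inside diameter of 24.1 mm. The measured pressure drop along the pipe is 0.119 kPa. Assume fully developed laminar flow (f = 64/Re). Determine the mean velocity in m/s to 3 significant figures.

For laminar flow, f = 64/Re with Re = ρVD/μ, so Darcy-Weisbach reduces to ΔP = 32μLV/D². Solving for V: V = ΔP·D²/(32μL) = 119·(0.0241)²/(32·0.00217·5.31) = 0.1874 m/s.
Check: Re = ρVD/μ = 784·0.1874·0.0241/0.00217 = 1632 < 2300, so the laminar assumption holds.

V ≈ 0.187 m/s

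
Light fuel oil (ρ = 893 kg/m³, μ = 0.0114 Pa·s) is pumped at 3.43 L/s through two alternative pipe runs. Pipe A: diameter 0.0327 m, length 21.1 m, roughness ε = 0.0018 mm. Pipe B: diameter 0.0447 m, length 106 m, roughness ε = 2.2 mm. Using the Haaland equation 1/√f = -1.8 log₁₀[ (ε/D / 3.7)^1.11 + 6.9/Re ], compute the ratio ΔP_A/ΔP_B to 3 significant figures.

Pipe A: V = Q/A = 0.00343/0.0008398 = 4.084 m/s; Re = 1.046e+04; ε/D = 5.5e-05; Haaland → f = 0.03056; ΔP_A = f(L/D)(ρV²/2) = 1.469e+05 Pa.
Pipe B: V = Q/A = 0.00343/0.001569 = 2.186 m/s; Re = 7653; ε/D = 0.0492; Haaland → f = 0.07434; ΔP_B = f(L/D)(ρV²/2) = 3.761e+05 Pa.
ΔP_A/ΔP_B = 1.469e+05/3.761e+05 = 0.391.

ΔP_A/ΔP_B ≈ 0.391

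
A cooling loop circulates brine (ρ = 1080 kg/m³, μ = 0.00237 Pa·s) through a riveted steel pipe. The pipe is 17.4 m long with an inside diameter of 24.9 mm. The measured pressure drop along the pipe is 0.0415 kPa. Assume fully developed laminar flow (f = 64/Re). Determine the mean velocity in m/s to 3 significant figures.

V ≈ 0.0195 m/s

For laminar flow, f = 64/Re with Re = ρVD/μ, so Darcy-Weisbach reduces to ΔP = 32μLV/D². Solving for V: V = ΔP·D²/(32μL) = 41.5·(0.0249)²/(32·0.00237·17.4) = 0.0195 m/s.
Check: Re = ρVD/μ = 1080·0.0195·0.0249/0.00237 = 221.2 < 2300, so the laminar assumption holds.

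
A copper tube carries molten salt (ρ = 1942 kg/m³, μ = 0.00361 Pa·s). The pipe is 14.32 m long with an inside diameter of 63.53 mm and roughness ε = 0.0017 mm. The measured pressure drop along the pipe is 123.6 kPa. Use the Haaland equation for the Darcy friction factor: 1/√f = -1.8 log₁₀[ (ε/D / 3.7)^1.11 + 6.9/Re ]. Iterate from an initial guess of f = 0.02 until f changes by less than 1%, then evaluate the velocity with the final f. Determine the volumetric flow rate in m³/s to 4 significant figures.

Rearranging Darcy-Weisbach: V = √(2·ΔP·D/(f·L·ρ)). With ε/D = 1.7e-06/0.06353 = 2.68e-05, iterate starting from f = 0.02:
  f = 0.02 → V = √(2·1.236e+05·0.06353/(0.02·14.32·1942)) = 5.314 m/s; Re = ρVD/μ = 1.816e+05; f → 0.01595
  f = 0.01595 → V = 5.949 m/s; Re = 2.033e+05; f → 0.01562
  f = 0.01562 → V = 6.012 m/s; Re = 2.055e+05; f → 0.01559
Converged (Δf/f < 1%). With the final f = 0.01559: V = √(2·1.236e+05·0.06353/(0.01559·14.32·1942)) = 6.018 m/s.
Q = V·A = 6.018·(π/4·0.06353²) = 0.01908 m³/s = 0.01908 m³/s.

Q ≈ 0.01908 m³/s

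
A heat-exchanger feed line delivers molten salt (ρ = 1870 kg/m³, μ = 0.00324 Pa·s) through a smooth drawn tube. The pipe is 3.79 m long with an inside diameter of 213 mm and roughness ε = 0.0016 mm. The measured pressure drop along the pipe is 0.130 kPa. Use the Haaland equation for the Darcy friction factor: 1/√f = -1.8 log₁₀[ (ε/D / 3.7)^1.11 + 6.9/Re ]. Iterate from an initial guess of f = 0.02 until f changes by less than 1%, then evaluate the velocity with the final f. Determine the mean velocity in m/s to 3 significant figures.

V ≈ 0.646 m/s

Rearranging Darcy-Weisbach: V = √(2·ΔP·D/(f·L·ρ)). With ε/D = 1.6e-06/0.213 = 7.51e-06, iterate starting from f = 0.02:
  f = 0.02 → V = √(2·130·0.213/(0.02·3.79·1870)) = 0.6251 m/s; Re = ρVD/μ = 7.684e+04; f → 0.01887
  f = 0.01887 → V = 0.6435 m/s; Re = 7.911e+04; f → 0.01875
Converged (Δf/f < 1%). With the final f = 0.01875: V = √(2·130·0.213/(0.01875·3.79·1870)) = 0.6455 m/s.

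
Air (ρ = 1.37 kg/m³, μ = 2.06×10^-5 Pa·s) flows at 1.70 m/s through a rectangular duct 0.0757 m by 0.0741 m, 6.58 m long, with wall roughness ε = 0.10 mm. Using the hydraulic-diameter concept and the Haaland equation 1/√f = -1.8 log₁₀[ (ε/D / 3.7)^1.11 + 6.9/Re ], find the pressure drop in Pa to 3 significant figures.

ΔP ≈ 5.91 Pa

Hydraulic diameter D_h = 4A/P = 4·(0.0757·0.0741)/(2·(0.0757+0.0741)) = 0.02244/0.2996 = 0.07489 m.
Re = ρVD_h/μ = 1.37·1.7·0.07489/2.06e-05 = 8467.
ε/D_h = 0.0001/0.07489 = 0.00134; Haaland gives 1/√f = -1.8 log₁₀[0.000151+0.000815] = 5.427, so f = 0.03395.
ΔP = f(L/D_h)(ρV²/2) = 0.03395·6.58/0.07489·1.98 = 5.905 Pa.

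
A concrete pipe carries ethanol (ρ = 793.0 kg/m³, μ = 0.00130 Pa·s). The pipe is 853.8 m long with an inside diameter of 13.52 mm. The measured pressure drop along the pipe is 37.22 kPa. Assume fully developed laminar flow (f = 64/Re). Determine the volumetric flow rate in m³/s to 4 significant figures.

Q ≈ 2.750×10^-5 m³/s

For laminar flow, f = 64/Re with Re = ρVD/μ, so Darcy-Weisbach reduces to ΔP = 32μLV/D². Solving for V: V = ΔP·D²/(32μL) = 3.722e+04·(0.01352)²/(32·0.0013·853.8) = 0.1915 m/s.
Check: Re = ρVD/μ = 793·0.1915·0.01352/0.0013 = 1580 < 2300, so the laminar assumption holds.
Q = V·A = 0.1915·(π/4·0.01352²) = 2.75e-05 m³/s = 2.750×10^-5 m³/s.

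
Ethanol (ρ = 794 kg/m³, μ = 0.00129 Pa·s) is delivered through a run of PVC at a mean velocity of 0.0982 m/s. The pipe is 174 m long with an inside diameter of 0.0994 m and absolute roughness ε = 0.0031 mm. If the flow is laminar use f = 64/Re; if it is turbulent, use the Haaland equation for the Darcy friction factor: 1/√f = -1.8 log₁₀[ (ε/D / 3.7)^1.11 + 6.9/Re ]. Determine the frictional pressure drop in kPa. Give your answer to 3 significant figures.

Reynolds number Re = ρVD/μ = 794 · 0.0982 · 0.0994 / 0.00129 = 6008.
Re > 4000 → turbulent. Relative roughness ε/D = 3.1e-06/0.0994 = 3.12e-05. Haaland: 1/√f = -1.8 log₁₀[(3.12e-05/3.7)^1.11 + 6.9/6008] = -1.8 log₁₀[2.33e-06 + 0.00115] = 5.29, so f = 0.03573.
Darcy-Weisbach: ΔP = f(L/D)(ρV²/2) = 0.03573·(174/0.0994)·(794·0.0982²/2) = 0.03573·1751·3.828 = 239.5 Pa.
ΔP = 239.5 Pa = 0.239 kPa.

ΔP ≈ 0.239 kPa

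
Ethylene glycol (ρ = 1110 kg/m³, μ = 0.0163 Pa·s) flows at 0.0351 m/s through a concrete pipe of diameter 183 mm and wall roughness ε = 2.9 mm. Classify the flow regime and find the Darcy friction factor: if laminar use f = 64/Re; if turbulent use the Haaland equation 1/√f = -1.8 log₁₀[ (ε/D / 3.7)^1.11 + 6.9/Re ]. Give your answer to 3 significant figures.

Re = ρVD/μ = 1110·0.0351·0.183/0.0163 = 437.4.
Re < 2300 → laminar, so f = 64/Re = 0.1463 (roughness is irrelevant in laminar flow).

f ≈ 0.146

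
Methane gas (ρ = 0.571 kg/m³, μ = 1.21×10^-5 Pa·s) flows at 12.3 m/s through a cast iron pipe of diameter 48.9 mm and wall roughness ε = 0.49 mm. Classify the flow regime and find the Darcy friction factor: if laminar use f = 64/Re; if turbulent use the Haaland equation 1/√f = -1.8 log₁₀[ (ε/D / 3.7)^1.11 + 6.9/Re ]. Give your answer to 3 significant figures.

Re = ρVD/μ = 0.571·12.3·0.0489/1.21e-05 = 2.838e+04.
Re > 4000 → turbulent. ε/D = 0.00049/0.0489 = 0.01; Haaland: 1/√f = -1.8 log₁₀[0.00141 + 0.000243] = 5.005, so f = 0.03991.

f ≈ 0.0399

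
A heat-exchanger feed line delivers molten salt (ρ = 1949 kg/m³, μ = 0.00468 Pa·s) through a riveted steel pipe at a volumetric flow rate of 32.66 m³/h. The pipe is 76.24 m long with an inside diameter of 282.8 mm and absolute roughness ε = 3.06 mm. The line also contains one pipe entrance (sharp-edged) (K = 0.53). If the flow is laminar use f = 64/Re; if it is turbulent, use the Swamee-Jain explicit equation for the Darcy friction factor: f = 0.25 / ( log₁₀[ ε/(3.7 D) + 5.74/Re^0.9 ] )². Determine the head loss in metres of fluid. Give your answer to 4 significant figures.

Q = 32.66 m³/h = 32.66/3600 = 0.009072 m³/s.
Cross-sectional area A = πD²/4 = π(0.2828)²/4 = 0.06281 m²; mean velocity V = Q/A = 0.009072/0.06281 = 0.1444 m/s.
Reynolds number Re = ρVD/μ = 1949 · 0.1444 · 0.2828 / 0.00468 = 1.701e+04.
Re > 4000 → turbulent. Relative roughness ε/D = 0.00306/0.2828 = 0.0108. Swamee-Jain: f = 0.25/(log₁₀[0.0108/3.7 + 5.74/1.701e+04^0.9])² = 0.25/(log₁₀[0.00292 + 0.000894])² = 0.25/(-2.418)² = 0.04275.
Total minor-loss coefficient ΣK = 1·0.53 = 0.53.
ΔP = [f·L/D + ΣK]·(ρV²/2) = [0.04275·76.24/0.2828 + 0.53]·(1949·0.1444²/2) = [11.53 + 0.53]·20.33 = 245.1 Pa.
Head loss h_f = ΔP/(ρg) = 245.1/(1949·9.81) = 0.01282 m.

h_f ≈ 0.01282 m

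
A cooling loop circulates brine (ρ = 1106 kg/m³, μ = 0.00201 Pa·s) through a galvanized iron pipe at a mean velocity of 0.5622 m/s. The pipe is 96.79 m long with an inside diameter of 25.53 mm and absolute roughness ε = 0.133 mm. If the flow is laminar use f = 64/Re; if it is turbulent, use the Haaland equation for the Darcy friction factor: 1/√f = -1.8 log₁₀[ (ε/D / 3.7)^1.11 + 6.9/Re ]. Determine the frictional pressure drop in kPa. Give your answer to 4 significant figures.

Reynolds number Re = ρVD/μ = 1106 · 0.5622 · 0.02553 / 0.00201 = 7898.
Re > 4000 → turbulent. Relative roughness ε/D = 0.000133/0.02553 = 0.00521. Haaland: 1/√f = -1.8 log₁₀[(0.00521/3.7)^1.11 + 6.9/7898] = -1.8 log₁₀[0.000684 + 0.000874] = 5.054, so f = 0.03916.
Darcy-Weisbach: ΔP = f(L/D)(ρV²/2) = 0.03916·(96.79/0.02553)·(1106·0.5622²/2) = 0.03916·3791·174.8 = 2.595e+04 Pa.
ΔP = 2.595e+04 Pa = 25.95 kPa.

ΔP ≈ 25.95 kPa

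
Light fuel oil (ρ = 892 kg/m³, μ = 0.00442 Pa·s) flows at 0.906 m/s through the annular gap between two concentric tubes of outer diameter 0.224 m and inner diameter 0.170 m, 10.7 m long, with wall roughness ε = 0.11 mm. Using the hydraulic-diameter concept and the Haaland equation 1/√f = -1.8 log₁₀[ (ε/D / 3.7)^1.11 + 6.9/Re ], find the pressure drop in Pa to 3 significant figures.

Hydraulic diameter D_h = 4A/P = D_o - D_i = 0.224 - 0.17 = 0.054 m.
Re = ρVD_h/μ = 892·0.906·0.054/0.00442 = 9873.
ε/D_h = 0.00011/0.054 = 0.00204; Haaland gives 1/√f = -1.8 log₁₀[0.000241+0.000699] = 5.448, so f = 0.03369.
ΔP = f(L/D_h)(ρV²/2) = 0.03369·10.7/0.054·366.1 = 2444 Pa.

ΔP ≈ 2440 Pa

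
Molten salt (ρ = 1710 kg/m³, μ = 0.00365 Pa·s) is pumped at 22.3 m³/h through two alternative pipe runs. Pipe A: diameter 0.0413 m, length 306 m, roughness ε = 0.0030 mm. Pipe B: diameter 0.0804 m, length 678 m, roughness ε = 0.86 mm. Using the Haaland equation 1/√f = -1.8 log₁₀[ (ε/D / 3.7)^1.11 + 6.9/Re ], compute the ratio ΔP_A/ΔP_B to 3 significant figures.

ΔP_A/ΔP_B ≈ 5.85

Pipe A: V = Q/A = 0.006194/0.00134 = 4.624 m/s; Re = 8.947e+04; ε/D = 7.26e-05; Haaland → f = 0.01854; ΔP_A = f(L/D)(ρV²/2) = 2.511e+06 Pa.
Pipe B: V = Q/A = 0.006194/0.005077 = 1.22 m/s; Re = 4.596e+04; ε/D = 0.0107; Haaland → f = 0.04001; ΔP_B = f(L/D)(ρV²/2) = 4.295e+05 Pa.
ΔP_A/ΔP_B = 2.511e+06/4.295e+05 = 5.85.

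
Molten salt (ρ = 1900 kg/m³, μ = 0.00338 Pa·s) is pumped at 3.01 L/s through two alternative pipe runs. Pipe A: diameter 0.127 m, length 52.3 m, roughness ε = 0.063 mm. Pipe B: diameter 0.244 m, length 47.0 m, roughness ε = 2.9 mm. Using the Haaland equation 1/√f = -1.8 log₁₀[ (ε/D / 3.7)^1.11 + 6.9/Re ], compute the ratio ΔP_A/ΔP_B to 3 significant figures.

Pipe A: V = Q/A = 0.00301/0.01267 = 0.2376 m/s; Re = 1.696e+04; ε/D = 0.000496; Haaland → f = 0.02767; ΔP_A = f(L/D)(ρV²/2) = 611.1 Pa.
Pipe B: V = Q/A = 0.00301/0.04676 = 0.06437 m/s; Re = 8829; ε/D = 0.0119; Haaland → f = 0.04552; ΔP_B = f(L/D)(ρV²/2) = 34.52 Pa.
ΔP_A/ΔP_B = 611.1/34.52 = 17.7.

ΔP_A/ΔP_B ≈ 17.7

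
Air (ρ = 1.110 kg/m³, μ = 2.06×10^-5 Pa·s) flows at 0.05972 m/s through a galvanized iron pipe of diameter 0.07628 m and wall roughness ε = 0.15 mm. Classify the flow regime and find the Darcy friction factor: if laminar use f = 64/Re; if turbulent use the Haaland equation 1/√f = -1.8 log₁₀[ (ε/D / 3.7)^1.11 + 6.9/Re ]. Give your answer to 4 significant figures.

f ≈ 0.2607

Re = ρVD/μ = 1.11·0.05972·0.07628/2.06e-05 = 245.5.
Re < 2300 → laminar, so f = 64/Re = 0.2607 (roughness is irrelevant in laminar flow).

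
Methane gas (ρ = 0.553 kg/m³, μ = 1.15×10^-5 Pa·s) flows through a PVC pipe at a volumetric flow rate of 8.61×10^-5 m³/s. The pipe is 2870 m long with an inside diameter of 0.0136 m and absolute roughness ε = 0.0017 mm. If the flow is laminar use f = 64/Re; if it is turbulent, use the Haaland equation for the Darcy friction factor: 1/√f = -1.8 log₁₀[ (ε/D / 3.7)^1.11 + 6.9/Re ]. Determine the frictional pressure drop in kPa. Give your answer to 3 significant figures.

ΔP ≈ 3.38 kPa

Cross-sectional area A = πD²/4 = π(0.0136)²/4 = 0.0001453 m²; mean velocity V = Q/A = 8.61e-05/0.0001453 = 0.5927 m/s.
Reynolds number Re = ρVD/μ = 0.553 · 0.5927 · 0.0136 / 1.15e-05 = 387.6.
Re < 2300 → laminar flow, so f = 64/Re = 64/387.6 = 0.1651 (the turbulent correlation is not needed).
Darcy-Weisbach: ΔP = f(L/D)(ρV²/2) = 0.1651·(2870/0.0136)·(0.553·0.5927²/2) = 0.1651·2.11e+05·0.09713 = 3384 Pa.
ΔP = 3384 Pa = 3.38 kPa.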